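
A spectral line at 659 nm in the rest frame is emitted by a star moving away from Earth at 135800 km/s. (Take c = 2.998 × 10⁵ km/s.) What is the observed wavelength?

β = v/c = 135800/299800 = 0.4530.
Relativistic Doppler for wavelength: λ' = λ₀ · √((1 + β)/(1 − β)).
λ' = 659 × √(1.4530/0.5470) = 659 × 1.62975 ≈ 1074.0 nm.

1074.0 nm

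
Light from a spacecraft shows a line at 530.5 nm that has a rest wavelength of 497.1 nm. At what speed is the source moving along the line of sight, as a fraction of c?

0.065c

λ'/λ₀ = 1.0672 > 1 (redshift), so the source is receding.
λ'/λ₀ = √((1 + β)/(1 − β)) for a receding source ⇒ β = (r² − 1)/(r² + 1) with r = λ'/λ₀.
β = (1.1389 − 1)/(1.1389 + 1) ≈ 0.065.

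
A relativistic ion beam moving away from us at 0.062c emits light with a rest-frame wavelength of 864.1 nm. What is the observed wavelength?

Relativistic Doppler for wavelength: λ' = λ₀ · √((1 + β)/(1 − β)).
λ' = 864.1 × √(1.0620/0.9380) = 864.1 × 1.06405 ≈ 919.4 nm.

919.4 nm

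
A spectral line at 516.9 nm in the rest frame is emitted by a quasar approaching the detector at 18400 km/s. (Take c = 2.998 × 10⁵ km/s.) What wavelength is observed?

486.1 nm

β = v/c = 18400/299800 = 0.0614.
Relativistic Doppler for wavelength: λ' = λ₀ · √((1 − β)/(1 + β)).
λ' = 516.9 × √(0.9386/1.0614) = 516.9 × 0.94040 ≈ 486.1 nm.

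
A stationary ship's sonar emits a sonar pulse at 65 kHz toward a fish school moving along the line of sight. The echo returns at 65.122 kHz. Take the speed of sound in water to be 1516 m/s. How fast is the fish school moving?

Double Doppler shift off a moving reflector: f₂ = f₀ · (v + u)/(v − u) (u > 0 toward emitter).
Rearranging, u = v · (f₂ − f₀)/(f₂ + f₀) = 1516 × 0.122/130.122 ≈ 1.42 m/s.
So the fish school is moving at 1.42 m/s toward the emitter.

1.42 m/s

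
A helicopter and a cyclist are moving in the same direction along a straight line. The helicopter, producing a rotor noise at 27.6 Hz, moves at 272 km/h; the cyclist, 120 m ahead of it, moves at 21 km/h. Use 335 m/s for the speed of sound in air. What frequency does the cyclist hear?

35.0 Hz

272 km/h = 75.56 m/s; 21 km/h = 5.833 m/s.
The cyclist is ahead, so the helicopter is moving toward it while the cyclist is moving away from the helicopter.
With source approaching and observer receding, f' = f · (v − v_o)/(v − v_s).
f' = 27.6 × (335 − 5.833)/(335 − 75.56) = 27.6 × 329.17/259.44 ≈ 35.0 Hz.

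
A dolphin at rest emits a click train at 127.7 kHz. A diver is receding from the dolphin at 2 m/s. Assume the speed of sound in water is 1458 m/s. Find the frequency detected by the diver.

Only the observer moves, away from the source, so f' = f · (v − v_o)/v.
f' = 127.7 × (1458 − 2)/1458 = 127.7 × 1456/1458 ≈ 127.5 kHz.

127.5 kHz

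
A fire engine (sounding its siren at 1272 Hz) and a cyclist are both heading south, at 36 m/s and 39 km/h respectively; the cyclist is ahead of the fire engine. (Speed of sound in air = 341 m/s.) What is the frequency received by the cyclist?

1377 Hz

39 km/h = 10.83 m/s.
The cyclist is ahead, so the fire engine is moving toward it while the cyclist is moving away from the fire engine.
Both move, so f' = f · (v − v_o)/(v − v_s).
f' = 1272 × (341 − 10.83)/(341 − 36) = 1272 × 330.17/305 ≈ 1377 Hz.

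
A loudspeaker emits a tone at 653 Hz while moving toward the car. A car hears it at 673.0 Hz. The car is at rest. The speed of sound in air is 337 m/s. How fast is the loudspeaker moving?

10.0 m/s

f' = f · v/(v − v_s) ⇒ v_s = v · |1 − f/f'|.
v_s = 337 × |1 − 653/673.0| = 337 × 0.02972 ≈ 10.0 m/s.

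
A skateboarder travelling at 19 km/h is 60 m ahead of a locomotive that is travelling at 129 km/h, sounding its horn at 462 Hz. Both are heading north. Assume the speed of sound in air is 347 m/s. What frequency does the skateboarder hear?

507 Hz

129 km/h = 35.83 m/s; 19 km/h = 5.278 m/s.
The skateboarder is ahead, so the locomotive is moving toward it while the skateboarder is moving away from the locomotive.
Both move, so f' = f · (v − v_o)/(v − v_s).
f' = 462 × (347 − 5.278)/(347 − 35.83) = 462 × 341.72/311.17 ≈ 507 Hz.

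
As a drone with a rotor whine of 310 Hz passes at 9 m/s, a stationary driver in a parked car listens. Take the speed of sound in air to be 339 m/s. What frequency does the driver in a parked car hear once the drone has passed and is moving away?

Receding: f₂ = f · v/(v + v_s) = 310 × 339/348 ≈ 302 Hz.

302 Hz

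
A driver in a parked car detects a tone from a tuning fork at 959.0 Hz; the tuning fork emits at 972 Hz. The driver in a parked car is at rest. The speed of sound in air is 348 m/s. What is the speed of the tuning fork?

4.7 m/s

f' < f, so the tuning fork is receding.
f' = f · v/(v + v_s) ⇒ v_s = v · |1 − f/f'|.
v_s = 348 × |1 − 972/959.0| = 348 × 0.01356 ≈ 4.7 m/s.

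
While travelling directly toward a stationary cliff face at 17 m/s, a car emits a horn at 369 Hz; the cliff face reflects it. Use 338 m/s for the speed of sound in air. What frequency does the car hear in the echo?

408 Hz

The cliff face receives the sound from a moving source: f₁ = f₀ · v/(v − v_e) = 369 × 338/321 ≈ 389 Hz.
On the return leg the car is a moving observer: f₂ = f₁ · (v + v_e)/v = 389 × 355/338 ≈ 408 Hz.
Equivalently f₂ = f₀ · (v + v_e)/(v − v_e).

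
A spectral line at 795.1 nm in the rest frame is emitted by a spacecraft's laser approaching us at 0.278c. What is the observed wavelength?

Relativistic Doppler for wavelength: λ' = λ₀ · √((1 − β)/(1 + β)).
λ' = 795.1 × √(0.7220/1.2780) = 795.1 × 0.75163 ≈ 597.6 nm.

597.6 nm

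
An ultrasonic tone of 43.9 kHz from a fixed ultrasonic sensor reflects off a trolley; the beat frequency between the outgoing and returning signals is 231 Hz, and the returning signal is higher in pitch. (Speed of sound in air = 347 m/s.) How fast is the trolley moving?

Double Doppler shift off a moving reflector: f₂ = f₀ · (v + u)/(v − u) (u > 0 toward emitter).
Returning signal is higher, so f₂ = f₀ + Δf = 43900 + 231 = 44131 Hz.
Rearranging, u = v · (f₂ − f₀)/(f₂ + f₀) = 347 × 231/88031 ≈ 0.91 m/s.
So the trolley is moving at 0.91 m/s toward the emitter.

0.91 m/s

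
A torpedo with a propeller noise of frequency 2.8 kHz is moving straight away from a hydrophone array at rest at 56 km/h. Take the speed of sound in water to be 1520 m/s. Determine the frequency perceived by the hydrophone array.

2.77 kHz

56 km/h = 15.56 m/s.
Moving source, stationary observer: f' = f · v/(v + v_s) since the source is receding.
f' = 2.8 × 1520/(1520 + 15.56) = 2.8 × 1520/1536 ≈ 2.77 kHz.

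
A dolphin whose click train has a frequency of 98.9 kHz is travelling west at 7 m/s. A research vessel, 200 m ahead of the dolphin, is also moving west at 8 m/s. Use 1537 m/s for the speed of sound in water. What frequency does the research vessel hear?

98.8 kHz

The research vessel is ahead, so the dolphin is moving toward it while the research vessel is moving away from the dolphin.
General Doppler shift: f' = f · (v − v_o)/(v − v_s).
f' = 98.9 × (1537 − 8)/(1537 − 7) = 98.9 × 1529/1530 ≈ 98.8 kHz.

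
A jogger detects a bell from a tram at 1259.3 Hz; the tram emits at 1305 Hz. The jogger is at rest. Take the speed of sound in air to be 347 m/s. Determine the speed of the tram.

12.6 m/s

f' < f, so the tram is receding.
f' = f · v/(v + v_s) ⇒ v_s = v · |1 − f/f'|.
v_s = 347 × |1 − 1305/1259.3| = 347 × 0.03629 ≈ 12.6 m/s.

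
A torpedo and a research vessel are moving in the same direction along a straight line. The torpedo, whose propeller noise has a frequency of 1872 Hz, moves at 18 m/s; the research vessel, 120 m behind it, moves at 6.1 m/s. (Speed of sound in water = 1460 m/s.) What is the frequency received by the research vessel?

1857 Hz

The research vessel is behind, so the torpedo is moving away from it while the research vessel is moving toward the torpedo.
General Doppler shift: f' = f · (v + v_o)/(v + v_s).
f' = 1872 × (1460 + 6.1)/(1460 + 18) = 1872 × 1466.1/1478 ≈ 1857 Hz.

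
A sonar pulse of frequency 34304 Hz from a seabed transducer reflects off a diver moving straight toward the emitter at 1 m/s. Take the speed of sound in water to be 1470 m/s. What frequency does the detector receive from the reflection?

34351 Hz

The diver first receives the wave as a moving observer: f₁ = f₀ · (v + u)/v = 34304 × (1470 + 1)/1470 ≈ 34327 Hz.
The reflection then acts as a moving source: f₂ = f₁ · v/(v − u) ≈ 34351 Hz.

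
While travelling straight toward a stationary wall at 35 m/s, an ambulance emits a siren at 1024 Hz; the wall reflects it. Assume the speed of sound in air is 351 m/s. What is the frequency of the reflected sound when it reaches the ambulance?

The wall receives the sound from a moving source: f₁ = f₀ · v/(v − v_e) = 1024 × 351/316 ≈ 1137 Hz.
On the return leg the ambulance is a moving observer: f₂ = f₁ · (v + v_e)/v = 1137 × 386/351 ≈ 1251 Hz.
Equivalently f₂ = f₀ · (v + v_e)/(v − v_e).

1251 Hz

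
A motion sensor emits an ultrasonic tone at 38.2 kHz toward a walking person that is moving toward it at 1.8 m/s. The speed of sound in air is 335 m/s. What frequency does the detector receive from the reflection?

The walking person first receives the wave as a moving observer: f₁ = f₀ · (v + u)/v = 38.2 × (335 + 1.8)/335 ≈ 38.4 kHz.
On reflection it acts as a source moving toward the stationary detector: f₂ = f₁ · v/(v − u) = 38.4 × 335/333.2 ≈ 38.6 kHz.

38.6 kHz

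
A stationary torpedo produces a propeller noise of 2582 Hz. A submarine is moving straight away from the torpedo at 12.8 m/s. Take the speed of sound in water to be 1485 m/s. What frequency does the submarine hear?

2560 Hz

Only the observer moves, away from the source, so f' = f · (v − v_o)/v.
f' = 2582 × (1485 − 12.8)/1485 = 2582 × 1472.2/1485 ≈ 2560 Hz.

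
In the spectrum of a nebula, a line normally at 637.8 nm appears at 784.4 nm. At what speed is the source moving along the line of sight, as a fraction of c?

0.204c

λ'/λ₀ = 1.2299 > 1 (redshift), so the source is receding.
λ'/λ₀ = √((1 + β)/(1 − β)) for a receding source ⇒ β = (r² − 1)/(r² + 1) with r = λ'/λ₀.
β = (1.5125 − 1)/(1.5125 + 1) ≈ 0.204.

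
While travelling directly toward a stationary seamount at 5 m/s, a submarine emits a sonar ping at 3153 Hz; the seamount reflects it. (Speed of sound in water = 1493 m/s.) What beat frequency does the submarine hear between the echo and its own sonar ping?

21.2 Hz

The seamount receives the sound from a moving source: f₁ = f₀ · v/(v − v_e) = 3153 × 1493/1488 ≈ 3163.6 Hz.
On the return leg the submarine is a moving observer: f₂ = f₁ · (v + v_e)/v = 3163.6 × 1498/1493 ≈ 3174.2 Hz.
Beat against the emitted tone: |f₂ − f₀| = 2v_e·f₀/(v − v_e) = 2 × 5 × 3153/1488 ≈ 21.2 Hz.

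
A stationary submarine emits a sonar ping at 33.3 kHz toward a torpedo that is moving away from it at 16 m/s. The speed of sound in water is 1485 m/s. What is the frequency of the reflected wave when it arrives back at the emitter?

At the torpedo (a moving observer), f₁ = f₀ · (v − u)/v = 33.3 × 1469/1485 ≈ 32.9 kHz.
The reflection then acts as a moving source: f₂ = f₁ · v/(v + u) ≈ 32.6 kHz.
Equivalently f₂ = f₀ · (v − u)/(v + u).

32.6 kHz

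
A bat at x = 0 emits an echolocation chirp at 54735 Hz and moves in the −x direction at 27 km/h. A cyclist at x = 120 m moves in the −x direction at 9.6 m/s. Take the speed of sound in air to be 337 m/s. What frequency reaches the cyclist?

27 km/h = 7.5 m/s.
The observer lies on the +x side, so the source is heading away from the observer and the observer is heading toward the source.
With source receding and observer approaching, f' = f · (v + v_o)/(v + v_s).
f' = 54735 × (337 + 9.6)/(337 + 7.5) = 54735 × 346.6/344.5 ≈ 55069 Hz.

55069 Hz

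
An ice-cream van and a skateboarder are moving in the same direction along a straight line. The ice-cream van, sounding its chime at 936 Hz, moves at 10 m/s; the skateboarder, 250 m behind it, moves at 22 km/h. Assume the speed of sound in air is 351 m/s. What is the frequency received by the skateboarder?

22 km/h = 6.111 m/s.
The skateboarder is behind, so the ice-cream van is moving away from it while the skateboarder is moving toward the ice-cream van.
General Doppler shift: f' = f · (v + v_o)/(v + v_s).
f' = 936 × (351 + 6.111)/(351 + 10) = 936 × 357.11/361 ≈ 926 Hz.

926 Hz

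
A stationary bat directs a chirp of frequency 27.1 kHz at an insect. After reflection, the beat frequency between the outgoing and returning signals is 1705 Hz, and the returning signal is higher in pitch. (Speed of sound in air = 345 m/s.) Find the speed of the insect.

10.5 m/s

Double Doppler shift off a moving reflector: f₂ = f₀ · (v + u)/(v − u) (u > 0 toward emitter).
Returning signal is higher, so f₂ = f₀ + Δf = 27100 + 1705 = 28805 Hz.
Rearranging, u = v · (f₂ − f₀)/(f₂ + f₀) = 345 × 1705/55905 ≈ 10.5 m/s.
So the insect is moving at 10.5 m/s toward the emitter.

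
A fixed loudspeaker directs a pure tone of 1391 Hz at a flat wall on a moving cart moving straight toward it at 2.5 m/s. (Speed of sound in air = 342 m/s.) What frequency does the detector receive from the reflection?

1411 Hz

The flat wall on a moving cart first receives the wave as a moving observer: f₁ = f₀ · (v + u)/v = 1391 × (342 + 2.5)/342 ≈ 1401 Hz.
On reflection it acts as a source moving toward the stationary detector: f₂ = f₁ · v/(v − u) = 1401 × 342/339.5 ≈ 1411 Hz.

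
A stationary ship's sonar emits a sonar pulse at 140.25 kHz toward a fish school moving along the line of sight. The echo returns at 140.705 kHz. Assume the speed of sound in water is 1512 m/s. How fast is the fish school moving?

Double Doppler shift off a moving reflector: f₂ = f₀ · (v + u)/(v − u) (u > 0 toward emitter).
Rearranging, u = v · (f₂ − f₀)/(f₂ + f₀) = 1512 × 0.455/280.955 ≈ 2.45 m/s.
So the fish school is moving at 2.45 m/s toward the emitter.

2.45 m/s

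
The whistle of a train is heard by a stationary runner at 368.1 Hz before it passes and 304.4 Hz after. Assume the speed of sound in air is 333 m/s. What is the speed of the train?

f₁/f₂ = (v + v_s)/(v − v_s), so v_s = v · (f₁ − f₂)/(f₁ + f₂).
v_s = 333 × (368.1 − 304.4)/(368.1 + 304.4) = 333 × 63.7/672.5 ≈ 32 m/s.

32 m/s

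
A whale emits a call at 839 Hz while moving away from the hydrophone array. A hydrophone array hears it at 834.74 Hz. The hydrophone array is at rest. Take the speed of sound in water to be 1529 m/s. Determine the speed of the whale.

7.8 m/s

f' = f · v/(v + v_s) ⇒ v_s = v · |1 − f/f'|.
v_s = 1529 × |1 − 839/834.74| = 1529 × 0.005103 ≈ 7.8 m/s.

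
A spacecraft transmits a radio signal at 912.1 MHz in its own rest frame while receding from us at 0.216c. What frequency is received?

Relativistic Doppler for frequency: f' = f₀ · √((1 − β)/(1 + β)).
f' = 912.1 × √(0.7840/1.2160) = 912.1 × 0.80296 ≈ 732.4 MHz.

732.4 MHz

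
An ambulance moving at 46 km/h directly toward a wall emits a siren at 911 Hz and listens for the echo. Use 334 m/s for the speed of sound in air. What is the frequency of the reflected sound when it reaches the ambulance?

46 km/h = 12.78 m/s.
The wall receives the sound from a moving source: f₁ = f₀ · v/(v − v_e) = 911 × 334/321.22 ≈ 947 Hz.
On the return leg the ambulance is a moving observer: f₂ = f₁ · (v + v_e)/v = 947 × 346.78/334 ≈ 983 Hz.

983 Hz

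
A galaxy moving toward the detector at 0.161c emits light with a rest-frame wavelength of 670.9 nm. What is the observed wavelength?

570.3 nm

Relativistic Doppler for wavelength: λ' = λ₀ · √((1 − β)/(1 + β)).
λ' = 670.9 × √(0.8390/1.1610) = 670.9 × 0.85009 ≈ 570.3 nm.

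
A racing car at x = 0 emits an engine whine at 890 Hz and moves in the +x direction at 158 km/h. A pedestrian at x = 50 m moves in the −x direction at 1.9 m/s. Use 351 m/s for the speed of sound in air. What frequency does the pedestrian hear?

158 km/h = 43.89 m/s.
The observer lies on the +x side, so the source is heading toward the observer and the observer is heading toward the source.
With source approaching and observer approaching, f' = f · (v + v_o)/(v − v_s).
f' = 890 × (351 + 1.9)/(351 − 43.89) = 890 × 352.9/307.11 ≈ 1023 Hz.

1023 Hz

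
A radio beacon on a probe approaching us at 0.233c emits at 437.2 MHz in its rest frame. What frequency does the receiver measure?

Relativistic Doppler for frequency: f' = f₀ · √((1 + β)/(1 − β)).
f' = 437.2 × √(1.2330/0.7670) = 437.2 × 1.26790 ≈ 554.3 MHz.

554.3 MHz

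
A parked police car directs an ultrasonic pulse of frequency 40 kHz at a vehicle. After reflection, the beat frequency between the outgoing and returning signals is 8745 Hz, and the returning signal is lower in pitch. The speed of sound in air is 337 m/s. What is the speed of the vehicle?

41 m/s

Double Doppler shift off a moving reflector: f₂ = f₀ · (v + u)/(v − u) (u > 0 toward emitter).
Returning signal is lower, so f₂ = f₀ − Δf = 40000 − 8745 = 31255 Hz.
Rearranging, u = v · (f₂ − f₀)/(f₂ + f₀) = 337 × -8745/71255 ≈ -41 m/s.
So the vehicle is moving at 41 m/s away from the emitter.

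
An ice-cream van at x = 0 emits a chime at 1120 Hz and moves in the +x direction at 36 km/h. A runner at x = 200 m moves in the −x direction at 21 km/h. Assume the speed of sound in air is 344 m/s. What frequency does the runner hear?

36 km/h = 10 m/s; 21 km/h = 5.833 m/s.
The observer lies on the +x side, so the source is heading toward the observer and the observer is heading toward the source.
Both move, so f' = f · (v + v_o)/(v − v_s).
f' = 1120 × (344 + 5.833)/(344 − 10) = 1120 × 349.83/334 ≈ 1173 Hz.

1173 Hz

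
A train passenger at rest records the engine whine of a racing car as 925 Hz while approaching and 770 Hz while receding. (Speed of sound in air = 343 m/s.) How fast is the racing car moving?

31 m/s

f₁/f₂ = (v + v_s)/(v − v_s), so v_s = v · (f₁ − f₂)/(f₁ + f₂).
v_s = 343 × (925 − 770)/(925 + 770) = 343 × 155/1695 ≈ 31 m/s.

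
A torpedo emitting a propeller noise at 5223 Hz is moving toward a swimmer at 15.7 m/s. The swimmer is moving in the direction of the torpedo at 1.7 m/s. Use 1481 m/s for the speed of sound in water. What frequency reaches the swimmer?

With source approaching and observer approaching, f' = f · (v + v_o)/(v − v_s).
f' = 5223 × (1481 + 1.7)/(1481 − 15.7) = 5223 × 1482.7/1465.3 ≈ 5285 Hz.

5285 Hz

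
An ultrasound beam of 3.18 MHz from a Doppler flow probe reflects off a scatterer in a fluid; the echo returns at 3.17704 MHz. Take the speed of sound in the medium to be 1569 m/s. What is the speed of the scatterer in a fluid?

Double Doppler shift off a moving reflector: f₂ = f₀ · (v + u)/(v − u) (u > 0 toward emitter).
Rearranging, u = v · (f₂ − f₀)/(f₂ + f₀) = 1569 × -0.00296/6.35704 ≈ -0.73 m/s.
So the scatterer in a fluid is moving at 0.73 m/s away from the emitter.

0.73 m/s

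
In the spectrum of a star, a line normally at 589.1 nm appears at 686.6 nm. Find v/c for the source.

λ'/λ₀ = 1.1655 > 1 (redshift), so the source is receding.
λ'/λ₀ = √((1 + β)/(1 − β)) for a receding source ⇒ β = (r² − 1)/(r² + 1) with r = λ'/λ₀.
β = (1.3584 − 1)/(1.3584 + 1) ≈ 0.152.

0.152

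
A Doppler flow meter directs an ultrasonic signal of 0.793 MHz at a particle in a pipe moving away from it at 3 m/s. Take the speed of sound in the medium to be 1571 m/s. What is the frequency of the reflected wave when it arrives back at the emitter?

The particle in a pipe first receives the wave as a moving observer: f₁ = f₀ · (v − u)/v = 0.793 × (1571 − 3)/1571 ≈ 0.7915 MHz.
The reflection then acts as a moving source: f₂ = f₁ · v/(v + u) ≈ 0.7900 MHz.
Equivalently f₂ = f₀ · (v − u)/(v + u).

0.7900 MHz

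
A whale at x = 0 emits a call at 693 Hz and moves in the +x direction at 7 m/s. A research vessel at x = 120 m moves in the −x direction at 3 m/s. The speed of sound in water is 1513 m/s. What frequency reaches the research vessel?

698 Hz

The observer lies on the +x side, so the source is heading toward the observer and the observer is heading toward the source.
Both move, so f' = f · (v + v_o)/(v − v_s).
f' = 693 × (1513 + 3)/(1513 − 7) = 693 × 1516/1506 ≈ 698 Hz.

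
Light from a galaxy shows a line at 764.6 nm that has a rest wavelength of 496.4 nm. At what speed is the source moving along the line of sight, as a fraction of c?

λ'/λ₀ = 1.5403 > 1 (redshift), so the source is receding.
λ'/λ₀ = √((1 + β)/(1 − β)) for a receding source ⇒ β = (r² − 1)/(r² + 1) with r = λ'/λ₀.
β = (2.3725 − 1)/(2.3725 + 1) ≈ 0.407.

0.407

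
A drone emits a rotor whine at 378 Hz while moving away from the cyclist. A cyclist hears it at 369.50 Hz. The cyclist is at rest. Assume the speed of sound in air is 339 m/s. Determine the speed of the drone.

7.8 m/s

f' = f · v/(v + v_s) ⇒ v_s = v · |1 − f/f'|.
v_s = 339 × |1 − 378/369.50| = 339 × 0.023 ≈ 7.8 m/s.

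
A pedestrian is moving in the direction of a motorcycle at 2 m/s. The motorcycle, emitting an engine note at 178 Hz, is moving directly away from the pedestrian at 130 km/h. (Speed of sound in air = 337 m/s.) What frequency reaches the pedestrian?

162 Hz

130 km/h = 36.11 m/s.
General Doppler shift: f' = f · (v + v_o)/(v + v_s).
f' = 178 × (337 + 2)/(337 + 36.11) = 178 × 339/373.11 ≈ 162 Hz.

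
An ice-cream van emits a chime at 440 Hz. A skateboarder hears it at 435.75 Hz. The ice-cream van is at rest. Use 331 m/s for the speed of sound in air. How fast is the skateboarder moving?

f' < f, so the skateboarder is receding.
f' = f · (v − v_o)/v ⇒ v_o = v · |f'/f − 1|.
v_o = 331 × |435.75/440 − 1| = 331 × 0.009659 ≈ 3.2 m/s.

3.2 m/s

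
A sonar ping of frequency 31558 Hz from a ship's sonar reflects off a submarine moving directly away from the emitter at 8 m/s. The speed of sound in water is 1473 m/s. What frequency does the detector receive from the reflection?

At the submarine (a moving observer), f₁ = f₀ · (v − u)/v = 31558 × 1465/1473 ≈ 31387 Hz.
The reflection then acts as a moving source: f₂ = f₁ · v/(v + u) ≈ 31217 Hz.

31217 Hz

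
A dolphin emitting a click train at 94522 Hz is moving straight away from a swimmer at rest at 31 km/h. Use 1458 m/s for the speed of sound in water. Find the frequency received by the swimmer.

31 km/h = 8.611 m/s.
Only the source moves, away from the listener, so f' = f · v/(v + v_s).
f' = 94522 × 1458/(1458 + 8.611) = 94522 × 1458/1467 ≈ 93967 Hz.

93967 Hz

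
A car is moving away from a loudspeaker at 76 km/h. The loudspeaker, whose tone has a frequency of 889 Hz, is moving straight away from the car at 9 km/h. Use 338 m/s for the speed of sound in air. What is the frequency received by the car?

9 km/h = 2.5 m/s; 76 km/h = 21.11 m/s.
General Doppler shift: f' = f · (v − v_o)/(v + v_s).
f' = 889 × (338 − 21.11)/(338 + 2.5) = 889 × 316.89/340.5 ≈ 827 Hz.

827 Hz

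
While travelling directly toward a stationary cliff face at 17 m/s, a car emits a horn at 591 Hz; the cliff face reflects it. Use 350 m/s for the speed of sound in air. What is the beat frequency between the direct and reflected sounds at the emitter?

The cliff face receives the sound from a moving source: f₁ = f₀ · v/(v − v_e) = 591 × 350/333 ≈ 621.2 Hz.
On the return leg the car is a moving observer: f₂ = f₁ · (v + v_e)/v = 621.2 × 367/350 ≈ 651.3 Hz.
Equivalently f₂ = f₀ · (v + v_e)/(v − v_e).
Beat against the emitted tone: |f₂ − f₀| = 2v_e·f₀/(v − v_e) = 2 × 17 × 591/333 ≈ 60 Hz.

60 Hz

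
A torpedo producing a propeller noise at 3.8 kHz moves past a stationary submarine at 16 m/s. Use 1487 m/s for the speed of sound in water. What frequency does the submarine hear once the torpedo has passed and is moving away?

3.76 kHz

Receding: f₂ = f · v/(v + v_s) = 3.8 × 1487/1503 ≈ 3.76 kHz.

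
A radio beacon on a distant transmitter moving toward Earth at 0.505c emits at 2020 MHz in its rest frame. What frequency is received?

Relativistic Doppler for frequency: f' = f₀ · √((1 + β)/(1 − β)).
f' = 2020 × √(1.5050/0.4950) = 2020 × 1.74368 ≈ 3522.2 MHz.

3522.2 MHz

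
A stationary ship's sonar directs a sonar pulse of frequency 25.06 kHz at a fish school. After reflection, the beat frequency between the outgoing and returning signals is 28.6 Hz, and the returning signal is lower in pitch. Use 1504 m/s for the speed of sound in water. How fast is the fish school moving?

Double Doppler shift off a moving reflector: f₂ = f₀ · (v + u)/(v − u) (u > 0 toward emitter).
Returning signal is lower, so f₂ = f₀ − Δf = 25060 − 28.6 = 25031.4 Hz.
Rearranging, u = v · (f₂ − f₀)/(f₂ + f₀) = 1504 × -28.6/50091.4 ≈ -0.86 m/s.
So the fish school is moving at 0.86 m/s away from the emitter.

0.86 m/s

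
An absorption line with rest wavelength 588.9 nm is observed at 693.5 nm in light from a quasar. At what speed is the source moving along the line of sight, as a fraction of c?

0.162

λ'/λ₀ = 1.1776 > 1 (redshift), so the source is receding.
λ'/λ₀ = √((1 + β)/(1 − β)) for a receding source ⇒ β = (r² − 1)/(r² + 1) with r = λ'/λ₀.
β = (1.3868 − 1)/(1.3868 + 1) ≈ 0.162.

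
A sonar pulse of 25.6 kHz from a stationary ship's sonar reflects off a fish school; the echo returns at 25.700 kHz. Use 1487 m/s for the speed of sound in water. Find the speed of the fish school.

Double Doppler shift off a moving reflector: f₂ = f₀ · (v + u)/(v − u) (u > 0 toward emitter).
Rearranging, u = v · (f₂ − f₀)/(f₂ + f₀) = 1487 × 0.100/51.300 ≈ 2.90 m/s.
So the fish school is moving at 2.90 m/s toward the emitter.

2.90 m/s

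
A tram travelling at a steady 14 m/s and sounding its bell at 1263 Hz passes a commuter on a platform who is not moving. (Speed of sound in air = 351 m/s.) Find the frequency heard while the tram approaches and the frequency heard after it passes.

Approaching: f₁ = f · v/(v − v_s) = 1263 × 351/337 ≈ 1315 Hz.
Receding: f₂ = f · v/(v + v_s) = 1263 × 351/365 ≈ 1215 Hz.

1315 Hz approaching; 1215 Hz receding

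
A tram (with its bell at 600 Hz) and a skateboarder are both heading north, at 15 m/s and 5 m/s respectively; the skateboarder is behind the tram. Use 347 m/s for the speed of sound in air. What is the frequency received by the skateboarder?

The skateboarder is behind, so the tram is moving away from it while the skateboarder is moving toward the tram.
With source receding and observer approaching, f' = f · (v + v_o)/(v + v_s).
f' = 600 × (347 + 5)/(347 + 15) = 600 × 352/362 ≈ 583 Hz.

583 Hz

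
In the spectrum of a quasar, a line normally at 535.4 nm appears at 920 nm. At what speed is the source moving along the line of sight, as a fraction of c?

λ'/λ₀ = 1.7183 > 1 (redshift), so the source is receding.
λ'/λ₀ = √((1 + β)/(1 − β)) for a receding source ⇒ β = (r² − 1)/(r² + 1) with r = λ'/λ₀.
β = (2.9527 − 1)/(2.9527 + 1) ≈ 0.494.

0.494c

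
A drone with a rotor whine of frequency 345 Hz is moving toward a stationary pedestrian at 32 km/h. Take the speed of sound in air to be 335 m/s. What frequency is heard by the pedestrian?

354 Hz

32 km/h = 8.889 m/s.
With the source moving toward a stationary observer, f' = f · v/(v − v_s).
f' = 345 × 335/(335 − 8.889) = 345 × 335/326.1 ≈ 354 Hz.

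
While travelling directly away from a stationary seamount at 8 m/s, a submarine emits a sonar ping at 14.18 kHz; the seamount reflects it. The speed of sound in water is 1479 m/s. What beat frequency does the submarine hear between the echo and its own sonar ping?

153 Hz

The seamount receives the sound from a moving source: f₁ = f₀ · v/(v + v_e) = 14.18 × 1479/1487 ≈ 14.1037 kHz.
On the return leg the submarine is a moving observer: f₂ = f₁ · (v − v_e)/v = 14.1037 × 1471/1479 ≈ 14.0274 kHz.
Equivalently f₂ = f₀ · (v − v_e)/(v + v_e).
Beat against the emitted tone (with f₀ = 14180 Hz): |f₂ − f₀| = 2v_e·f₀/(v + v_e) = 2 × 8 × 14180/1487 ≈ 153 Hz.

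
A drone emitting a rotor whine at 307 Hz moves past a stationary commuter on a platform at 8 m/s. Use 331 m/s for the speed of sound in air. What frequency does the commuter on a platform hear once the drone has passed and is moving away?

Receding: f₂ = f · v/(v + v_s) = 307 × 331/339 ≈ 300 Hz.

300 Hz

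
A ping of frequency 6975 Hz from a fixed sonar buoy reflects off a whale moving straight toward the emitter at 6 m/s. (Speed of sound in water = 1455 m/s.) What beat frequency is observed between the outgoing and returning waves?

The whale first receives the wave as a moving observer: f₁ = f₀ · (v + u)/v = 6975 × (1455 + 6)/1455 ≈ 7003.8 Hz.
The reflection then acts as a moving source: f₂ = f₁ · v/(v − u) ≈ 7032.8 Hz.
Beat frequency: |f₂ − f₀| = 2u·f₀/(v − u) = 2 × 6 × 6975/1449 ≈ 57.8 Hz.

57.8 Hz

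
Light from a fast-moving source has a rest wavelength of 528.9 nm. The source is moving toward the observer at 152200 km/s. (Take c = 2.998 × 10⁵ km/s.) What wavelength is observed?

β = v/c = 152200/299800 = 0.5077.
Relativistic Doppler for wavelength: λ' = λ₀ · √((1 − β)/(1 + β)).
λ' = 528.9 × √(0.4923/1.5077) = 528.9 × 0.57144 ≈ 302.2 nm.

302.2 nm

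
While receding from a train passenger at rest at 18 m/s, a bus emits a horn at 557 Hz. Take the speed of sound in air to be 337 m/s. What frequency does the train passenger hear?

Moving source, stationary observer: f' = f · v/(v + v_s) since the source is receding.
f' = 557 × 337/(337 + 18) = 557 × 337/355 ≈ 529 Hz.

529 Hz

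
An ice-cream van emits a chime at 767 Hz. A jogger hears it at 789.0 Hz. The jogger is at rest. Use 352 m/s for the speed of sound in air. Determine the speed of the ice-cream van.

f' > f, so the ice-cream van is approaching.
f' = f · v/(v − v_s) ⇒ v_s = v · |1 − f/f'|.
v_s = 352 × |1 − 767/789.0| = 352 × 0.02788 ≈ 9.8 m/s.

9.8 m/s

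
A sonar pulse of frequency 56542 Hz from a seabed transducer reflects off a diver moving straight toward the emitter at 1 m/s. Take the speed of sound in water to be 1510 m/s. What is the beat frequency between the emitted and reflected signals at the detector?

At the diver (a moving observer), f₁ = f₀ · (v + u)/v = 56542 × 1511/1510 ≈ 56579.4 Hz.
On reflection it acts as a source moving toward the stationary detector: f₂ = f₁ · v/(v − u) = 56579.4 × 1510/1509 ≈ 56616.9 Hz.
Beat frequency: |f₂ − f₀| = 2u·f₀/(v − u) = 2 × 1 × 56542/1509 ≈ 75 Hz.

75 Hz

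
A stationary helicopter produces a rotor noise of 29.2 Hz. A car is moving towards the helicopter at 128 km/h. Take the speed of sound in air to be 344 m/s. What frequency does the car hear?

128 km/h = 35.56 m/s.
Moving observer, stationary source: f' = f · (v + v_o)/v.
f' = 29.2 × (344 + 35.56)/344 = 29.2 × 379.56/344 ≈ 32.2 Hz.

32.2 Hz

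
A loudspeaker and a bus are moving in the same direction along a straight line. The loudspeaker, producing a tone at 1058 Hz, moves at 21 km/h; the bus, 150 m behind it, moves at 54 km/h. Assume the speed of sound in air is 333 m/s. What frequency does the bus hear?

21 km/h = 5.833 m/s; 54 km/h = 15 m/s.
The bus is behind, so the loudspeaker is moving away from it while the bus is moving toward the loudspeaker.
With source receding and observer approaching, f' = f · (v + v_o)/(v + v_s).
f' = 1058 × (333 + 15)/(333 + 5.833) = 1058 × 348/338.83 ≈ 1087 Hz.

1087 Hz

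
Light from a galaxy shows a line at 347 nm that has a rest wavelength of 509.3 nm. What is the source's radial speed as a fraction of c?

λ'/λ₀ = 0.6813 < 1 (blueshift), so the source is approaching.
λ'/λ₀ = √((1 − β)/(1 + β)) for an approaching source ⇒ β = (1 − r²)/(1 + r²) with r = λ'/λ₀.
β = (1 − 0.4642)/(1 + 0.4642) ≈ 0.366.

0.366c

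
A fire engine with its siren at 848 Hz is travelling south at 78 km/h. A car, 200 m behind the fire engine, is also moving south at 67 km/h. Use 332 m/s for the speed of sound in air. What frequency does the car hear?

78 km/h = 21.67 m/s; 67 km/h = 18.61 m/s.
The car is behind, so the fire engine is moving away from it while the car is moving toward the fire engine.
Both move, so f' = f · (v + v_o)/(v + v_s).
f' = 848 × (332 + 18.61)/(332 + 21.67) = 848 × 350.61/353.67 ≈ 841 Hz.

841 Hz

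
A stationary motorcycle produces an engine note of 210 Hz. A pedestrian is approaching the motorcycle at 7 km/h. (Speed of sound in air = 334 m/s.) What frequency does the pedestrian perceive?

211 Hz

7 km/h = 1.944 m/s.
Only the observer moves, toward the source, so f' = f · (v + v_o)/v.
f' = 210 × (334 + 1.944)/334 = 210 × 335.94/334 ≈ 211 Hz.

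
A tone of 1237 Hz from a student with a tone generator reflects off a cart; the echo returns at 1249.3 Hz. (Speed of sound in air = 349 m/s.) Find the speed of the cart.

Double Doppler shift off a moving reflector: f₂ = f₀ · (v + u)/(v − u) (u > 0 toward emitter).
Rearranging, u = v · (f₂ − f₀)/(f₂ + f₀) = 349 × 12.3/2486.3 ≈ 1.73 m/s.
So the cart is moving at 1.73 m/s toward the emitter.

1.73 m/s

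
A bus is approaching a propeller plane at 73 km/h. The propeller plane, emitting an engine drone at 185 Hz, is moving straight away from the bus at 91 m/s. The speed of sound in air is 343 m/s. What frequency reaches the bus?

73 km/h = 20.28 m/s.
General Doppler shift: f' = f · (v + v_o)/(v + v_s).
f' = 185 × (343 + 20.28)/(343 + 91) = 185 × 363.28/434 ≈ 155 Hz.

155 Hz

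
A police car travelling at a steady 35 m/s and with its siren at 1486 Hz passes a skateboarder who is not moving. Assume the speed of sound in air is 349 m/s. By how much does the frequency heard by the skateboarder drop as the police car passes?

Approaching: f₁ = f · v/(v − v_s) = 1486 × 349/314 ≈ 1652 Hz.
Receding: f₂ = f · v/(v + v_s) = 1486 × 349/384 ≈ 1351 Hz.
Drop: f₁ − f₂ = 2f·v·v_s/(v² − v_s²) = 2 × 1486 × 349 × 35/(349² − 35²) ≈ 301 Hz.

301 Hz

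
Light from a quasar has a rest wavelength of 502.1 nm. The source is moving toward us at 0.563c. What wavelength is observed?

265.5 nm

Relativistic Doppler for wavelength: λ' = λ₀ · √((1 − β)/(1 + β)).
λ' = 502.1 × √(0.4370/1.5630) = 502.1 × 0.52876 ≈ 265.5 nm.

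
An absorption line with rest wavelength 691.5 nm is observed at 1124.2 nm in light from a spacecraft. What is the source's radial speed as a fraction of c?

0.451

λ'/λ₀ = 1.6257 > 1 (redshift), so the source is receding.
λ'/λ₀ = √((1 + β)/(1 − β)) for a receding source ⇒ β = (r² − 1)/(r² + 1) with r = λ'/λ₀.
β = (2.6430 − 1)/(2.6430 + 1) ≈ 0.451.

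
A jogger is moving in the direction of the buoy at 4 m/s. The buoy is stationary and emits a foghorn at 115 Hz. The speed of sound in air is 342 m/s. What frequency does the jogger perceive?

Moving observer, stationary source: f' = f · (v + v_o)/v.
f' = 115 × (342 + 4)/342 = 115 × 346/342 ≈ 116 Hz.

116 Hz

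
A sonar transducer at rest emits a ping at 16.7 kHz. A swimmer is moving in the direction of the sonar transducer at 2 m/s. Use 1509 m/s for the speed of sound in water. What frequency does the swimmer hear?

16.72 kHz

Moving observer, stationary source: f' = f · (v + v_o)/v.
f' = 16.7 × (1509 + 2)/1509 = 16.7 × 1511/1509 ≈ 16.72 kHz.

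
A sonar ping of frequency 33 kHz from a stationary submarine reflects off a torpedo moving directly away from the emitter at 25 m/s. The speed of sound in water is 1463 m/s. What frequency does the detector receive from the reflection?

At the torpedo (a moving observer), f₁ = f₀ · (v − u)/v = 33 × 1438/1463 ≈ 32.4 kHz.
The reflection then acts as a moving source: f₂ = f₁ · v/(v + u) ≈ 31.9 kHz.

31.9 kHz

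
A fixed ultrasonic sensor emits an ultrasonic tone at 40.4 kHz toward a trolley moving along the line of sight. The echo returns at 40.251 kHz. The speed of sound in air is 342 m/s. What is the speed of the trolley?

0.63 m/s

Double Doppler shift off a moving reflector: f₂ = f₀ · (v + u)/(v − u) (u > 0 toward emitter).
Rearranging, u = v · (f₂ − f₀)/(f₂ + f₀) = 342 × -0.149/80.651 ≈ -0.63 m/s.
So the trolley is moving at 0.63 m/s away from the emitter.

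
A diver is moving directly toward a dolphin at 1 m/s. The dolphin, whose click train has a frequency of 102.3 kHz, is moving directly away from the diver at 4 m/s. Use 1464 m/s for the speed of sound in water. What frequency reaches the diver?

102.1 kHz

General Doppler shift: f' = f · (v + v_o)/(v + v_s).
f' = 102.3 × (1464 + 1)/(1464 + 4) = 102.3 × 1465/1468 ≈ 102.1 kHz.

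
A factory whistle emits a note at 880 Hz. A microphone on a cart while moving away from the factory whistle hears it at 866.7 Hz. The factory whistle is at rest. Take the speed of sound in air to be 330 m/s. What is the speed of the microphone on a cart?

f' = f · (v − v_o)/v ⇒ v_o = v · |f'/f − 1|.
v_o = 330 × |866.7/880 − 1| = 330 × 0.01511 ≈ 5.0 m/s.

5.0 m/s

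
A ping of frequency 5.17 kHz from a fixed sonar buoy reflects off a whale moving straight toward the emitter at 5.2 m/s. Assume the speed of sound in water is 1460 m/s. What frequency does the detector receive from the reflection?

5.21 kHz

At the whale (a moving observer), f₁ = f₀ · (v + u)/v = 5.17 × 1465.2/1460 ≈ 5.19 kHz.
On reflection it acts as a source moving toward the stationary detector: f₂ = f₁ · v/(v − u) = 5.19 × 1460/1454.8 ≈ 5.21 kHz.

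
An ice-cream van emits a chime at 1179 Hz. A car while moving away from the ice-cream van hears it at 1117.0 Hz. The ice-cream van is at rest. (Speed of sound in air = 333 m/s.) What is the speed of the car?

17.5 m/s

f' = f · (v − v_o)/v ⇒ v_o = v · |f'/f − 1|.
v_o = 333 × |1117.0/1179 − 1| = 333 × 0.05259 ≈ 17.5 m/s.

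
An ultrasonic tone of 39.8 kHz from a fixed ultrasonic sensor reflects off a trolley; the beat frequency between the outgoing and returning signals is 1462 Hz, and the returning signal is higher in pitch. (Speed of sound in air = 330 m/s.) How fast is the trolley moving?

6.0 m/s

Double Doppler shift off a moving reflector: f₂ = f₀ · (v + u)/(v − u) (u > 0 toward emitter).
Returning signal is higher, so f₂ = f₀ + Δf = 39800 + 1462 = 41262 Hz.
Rearranging, u = v · (f₂ − f₀)/(f₂ + f₀) = 330 × 1462/81062 ≈ 6.0 m/s.
So the trolley is moving at 6.0 m/s toward the emitter.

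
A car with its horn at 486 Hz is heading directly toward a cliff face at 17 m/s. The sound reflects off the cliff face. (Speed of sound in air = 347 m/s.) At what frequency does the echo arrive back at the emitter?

The cliff face receives the sound from a moving source: f₁ = f₀ · v/(v − v_e) = 486 × 347/330 ≈ 511 Hz.
On the return leg the car is a moving observer: f₂ = f₁ · (v + v_e)/v = 511 × 364/347 ≈ 536 Hz.

536 Hz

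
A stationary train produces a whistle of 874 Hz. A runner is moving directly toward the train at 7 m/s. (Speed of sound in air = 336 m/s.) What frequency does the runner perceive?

892 Hz

Moving observer, stationary source: f' = f · (v + v_o)/v.
f' = 874 × (336 + 7)/336 = 874 × 343/336 ≈ 892 Hz.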